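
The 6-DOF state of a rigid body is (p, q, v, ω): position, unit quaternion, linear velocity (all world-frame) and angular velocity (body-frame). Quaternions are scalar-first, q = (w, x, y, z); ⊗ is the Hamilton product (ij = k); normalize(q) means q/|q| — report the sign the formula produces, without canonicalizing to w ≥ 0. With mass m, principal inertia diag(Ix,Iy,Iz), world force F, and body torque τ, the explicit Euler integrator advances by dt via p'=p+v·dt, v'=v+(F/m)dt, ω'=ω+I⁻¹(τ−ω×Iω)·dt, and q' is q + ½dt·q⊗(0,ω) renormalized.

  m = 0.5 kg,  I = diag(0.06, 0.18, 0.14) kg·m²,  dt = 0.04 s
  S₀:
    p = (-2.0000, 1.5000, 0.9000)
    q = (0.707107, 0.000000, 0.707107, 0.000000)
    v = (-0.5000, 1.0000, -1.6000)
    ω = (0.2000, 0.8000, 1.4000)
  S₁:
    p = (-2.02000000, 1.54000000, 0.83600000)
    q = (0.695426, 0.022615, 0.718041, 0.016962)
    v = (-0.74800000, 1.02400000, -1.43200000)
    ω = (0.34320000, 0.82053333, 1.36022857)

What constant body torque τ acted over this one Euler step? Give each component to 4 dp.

rate change Δω = (0.14320000, 0.02053333, -0.03977143)
τ = I·(Δω/dt) + ω₀×(Iω₀) = (0.1700, 0.0700, -0.1200)

τ = (0.1700, 0.0700, -0.1200)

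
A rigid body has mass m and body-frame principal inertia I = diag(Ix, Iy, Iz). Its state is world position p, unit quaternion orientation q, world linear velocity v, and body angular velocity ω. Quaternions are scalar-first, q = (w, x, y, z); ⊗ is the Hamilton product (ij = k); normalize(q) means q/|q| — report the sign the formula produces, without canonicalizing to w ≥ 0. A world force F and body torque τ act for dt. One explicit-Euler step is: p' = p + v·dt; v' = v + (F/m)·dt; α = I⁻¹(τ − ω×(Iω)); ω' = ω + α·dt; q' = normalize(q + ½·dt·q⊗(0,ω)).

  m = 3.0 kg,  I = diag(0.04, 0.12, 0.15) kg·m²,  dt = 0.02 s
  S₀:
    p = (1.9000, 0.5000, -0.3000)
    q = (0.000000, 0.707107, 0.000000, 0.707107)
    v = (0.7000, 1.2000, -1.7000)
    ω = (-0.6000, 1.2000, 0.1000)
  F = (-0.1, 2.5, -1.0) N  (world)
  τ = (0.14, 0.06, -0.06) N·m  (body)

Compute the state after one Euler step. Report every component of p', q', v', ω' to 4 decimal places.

p' = (1.9140, 0.5240, -0.3340)
q' = (0.0035, 0.6986, -0.0049, 0.7155)
v' = (0.6993, 1.2167, -1.7067)
ω' = (-0.5318, 1.2089, 0.0997)

α = I⁻¹(τ − ω×Iω) = (3.4100, 0.4450, -0.0160)
new body rate ω' = (-0.5318, 1.2089, 0.0997)
q⊗(0,ω) = (0.3535535, -0.8485284, -0.4949749, 0.8485284)
updated quaternion q' = (0.0035, 0.6986, -0.0049, 0.7155)
a = (-0.0333, 0.8333, -0.3333)
p' = p + v·dt = (1.9140, 0.5240, -0.3340)
new velocity v' = (0.6993, 1.2167, -1.7067)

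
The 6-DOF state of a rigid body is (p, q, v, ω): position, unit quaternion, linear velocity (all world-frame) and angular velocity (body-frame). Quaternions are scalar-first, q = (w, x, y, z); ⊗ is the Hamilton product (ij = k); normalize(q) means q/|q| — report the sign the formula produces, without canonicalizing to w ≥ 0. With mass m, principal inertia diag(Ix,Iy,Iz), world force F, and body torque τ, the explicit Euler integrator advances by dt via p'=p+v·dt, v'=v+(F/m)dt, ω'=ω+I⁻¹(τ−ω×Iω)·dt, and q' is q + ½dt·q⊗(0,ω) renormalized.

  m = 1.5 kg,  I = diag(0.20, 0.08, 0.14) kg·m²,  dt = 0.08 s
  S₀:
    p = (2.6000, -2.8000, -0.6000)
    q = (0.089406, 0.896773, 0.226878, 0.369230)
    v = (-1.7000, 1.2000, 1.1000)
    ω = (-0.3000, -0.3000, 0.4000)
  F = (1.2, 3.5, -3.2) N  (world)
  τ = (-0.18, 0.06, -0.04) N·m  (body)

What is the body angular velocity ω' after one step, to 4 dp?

ω' = (-0.3691, -0.2328, 0.3833)

precession coupling ω×(Iω) = (-0.0072, -0.0072, -0.0108)
α = I⁻¹(τ − ω×Iω) = (-0.8640, 0.8400, -0.2086)
ω' = ω + α·dt = (-0.3691, -0.2328, 0.3833)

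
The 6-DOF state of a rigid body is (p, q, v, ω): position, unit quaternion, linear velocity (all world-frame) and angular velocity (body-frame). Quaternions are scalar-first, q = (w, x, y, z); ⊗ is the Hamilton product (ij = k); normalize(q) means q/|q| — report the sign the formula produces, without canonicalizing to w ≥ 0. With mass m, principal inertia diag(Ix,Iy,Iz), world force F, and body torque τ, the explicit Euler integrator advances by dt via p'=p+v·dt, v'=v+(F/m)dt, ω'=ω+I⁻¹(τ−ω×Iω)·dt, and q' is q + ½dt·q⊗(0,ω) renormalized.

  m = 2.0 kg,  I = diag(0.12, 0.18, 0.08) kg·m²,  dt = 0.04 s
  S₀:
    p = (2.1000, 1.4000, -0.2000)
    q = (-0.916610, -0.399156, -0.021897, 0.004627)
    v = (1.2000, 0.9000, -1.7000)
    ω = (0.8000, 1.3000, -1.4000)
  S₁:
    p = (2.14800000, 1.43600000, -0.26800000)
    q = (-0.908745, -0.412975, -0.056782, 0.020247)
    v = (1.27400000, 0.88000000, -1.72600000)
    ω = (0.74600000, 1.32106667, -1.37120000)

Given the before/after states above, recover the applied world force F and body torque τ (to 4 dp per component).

F = (3.7000, -1.0000, -1.3000)
τ = (0.0200, 0.0500, 0.1200)

Δv = v₁−v₀ = (0.07400000, -0.02000000, -0.02600000)
applied force F = (3.7000, -1.0000, -1.3000)
rate change Δω = (-0.05400000, 0.02106667, 0.02880000)
applied torque τ = (0.0200, 0.0500, 0.1200)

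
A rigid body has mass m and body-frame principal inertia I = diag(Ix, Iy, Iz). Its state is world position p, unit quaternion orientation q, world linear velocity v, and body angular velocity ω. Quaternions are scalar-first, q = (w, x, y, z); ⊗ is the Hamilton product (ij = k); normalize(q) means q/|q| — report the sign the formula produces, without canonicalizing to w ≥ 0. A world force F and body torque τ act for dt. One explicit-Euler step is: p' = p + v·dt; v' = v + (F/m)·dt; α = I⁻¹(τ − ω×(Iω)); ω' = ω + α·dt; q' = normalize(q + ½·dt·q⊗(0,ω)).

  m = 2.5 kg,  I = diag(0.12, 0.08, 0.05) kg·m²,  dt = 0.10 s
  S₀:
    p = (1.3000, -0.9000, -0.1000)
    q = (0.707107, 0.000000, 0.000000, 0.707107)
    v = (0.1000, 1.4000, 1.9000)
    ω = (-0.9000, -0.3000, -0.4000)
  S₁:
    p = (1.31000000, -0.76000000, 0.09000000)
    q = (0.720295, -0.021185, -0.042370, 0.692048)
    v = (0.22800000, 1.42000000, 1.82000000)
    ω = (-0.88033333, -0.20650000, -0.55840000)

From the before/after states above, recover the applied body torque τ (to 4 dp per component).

rate change Δω = (0.01966667, 0.09350000, -0.15840000)
gyro term ω₀×Iω₀ = (-0.0036, 0.0252, -0.0108)
I·α + gyro = (0.0200, 0.1000, -0.0900)

τ = (0.0200, 0.1000, -0.0900)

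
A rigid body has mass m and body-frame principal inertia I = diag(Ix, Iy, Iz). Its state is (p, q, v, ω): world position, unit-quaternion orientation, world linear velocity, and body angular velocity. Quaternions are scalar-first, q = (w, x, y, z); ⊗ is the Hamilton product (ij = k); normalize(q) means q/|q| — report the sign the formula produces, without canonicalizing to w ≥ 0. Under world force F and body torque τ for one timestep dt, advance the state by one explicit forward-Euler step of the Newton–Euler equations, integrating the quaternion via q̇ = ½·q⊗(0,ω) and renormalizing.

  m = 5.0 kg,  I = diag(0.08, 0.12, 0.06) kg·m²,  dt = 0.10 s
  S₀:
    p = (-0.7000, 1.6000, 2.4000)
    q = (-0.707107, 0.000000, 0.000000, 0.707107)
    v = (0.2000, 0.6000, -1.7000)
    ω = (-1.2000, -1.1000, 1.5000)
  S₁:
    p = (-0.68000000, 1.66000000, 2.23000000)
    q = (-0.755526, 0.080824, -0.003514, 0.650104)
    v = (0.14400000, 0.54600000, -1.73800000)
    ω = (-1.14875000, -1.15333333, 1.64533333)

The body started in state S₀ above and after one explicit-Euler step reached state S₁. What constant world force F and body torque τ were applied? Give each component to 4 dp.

F = (-2.8000, -2.7000, -1.9000)
τ = (0.1400, -0.1000, 0.1400)

v₁ − v₀ = (-0.05600000, -0.05400000, -0.03800000)
applied force F = (-2.8000, -2.7000, -1.9000)
rate change Δω = (0.05125000, -0.05333333, 0.14533333)
τ = I·(Δω/dt) + ω₀×(Iω₀) = (0.1400, -0.1000, 0.1400)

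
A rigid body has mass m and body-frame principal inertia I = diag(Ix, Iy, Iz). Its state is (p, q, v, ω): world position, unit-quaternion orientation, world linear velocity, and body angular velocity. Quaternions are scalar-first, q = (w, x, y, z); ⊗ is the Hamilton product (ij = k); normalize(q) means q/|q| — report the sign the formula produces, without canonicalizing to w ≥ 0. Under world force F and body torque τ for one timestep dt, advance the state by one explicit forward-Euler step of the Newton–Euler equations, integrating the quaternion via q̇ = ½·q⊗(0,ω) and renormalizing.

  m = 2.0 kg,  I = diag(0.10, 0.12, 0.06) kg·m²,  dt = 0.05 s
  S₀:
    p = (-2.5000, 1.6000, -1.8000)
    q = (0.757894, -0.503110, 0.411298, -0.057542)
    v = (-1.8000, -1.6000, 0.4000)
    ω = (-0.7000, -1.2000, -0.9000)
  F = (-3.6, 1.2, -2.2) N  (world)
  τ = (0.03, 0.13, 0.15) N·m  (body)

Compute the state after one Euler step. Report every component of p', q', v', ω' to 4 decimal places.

p' = (-2.5900, 1.5200, -1.7800)
q' = (0.7595, -0.5269, 0.3779, -0.0523)
v' = (-1.8900, -1.5700, 0.3450)
ω' = (-0.6526, -1.1563, -0.7890)

p' = p + v·dt = (-2.5900, 1.5200, -1.7800)
v' = v + a·dt = (-1.8900, -1.5700, 0.3450)
ω×(Iω) gyroscopic = (-0.0648, 0.0252, 0.0168)
α = I⁻¹(τ − ω×Iω) = (0.9480, 0.8733, 2.2200)
ω' = ω + α·dt = (-0.6526, -1.1563, -0.7890)
q⊗(0,ω) = (0.0895928, -0.9697444, -1.3219924, 0.2095360)
q + ½dt·q⊗(0,ω), renormalized = (0.7595, -0.5269, 0.3779, -0.0523)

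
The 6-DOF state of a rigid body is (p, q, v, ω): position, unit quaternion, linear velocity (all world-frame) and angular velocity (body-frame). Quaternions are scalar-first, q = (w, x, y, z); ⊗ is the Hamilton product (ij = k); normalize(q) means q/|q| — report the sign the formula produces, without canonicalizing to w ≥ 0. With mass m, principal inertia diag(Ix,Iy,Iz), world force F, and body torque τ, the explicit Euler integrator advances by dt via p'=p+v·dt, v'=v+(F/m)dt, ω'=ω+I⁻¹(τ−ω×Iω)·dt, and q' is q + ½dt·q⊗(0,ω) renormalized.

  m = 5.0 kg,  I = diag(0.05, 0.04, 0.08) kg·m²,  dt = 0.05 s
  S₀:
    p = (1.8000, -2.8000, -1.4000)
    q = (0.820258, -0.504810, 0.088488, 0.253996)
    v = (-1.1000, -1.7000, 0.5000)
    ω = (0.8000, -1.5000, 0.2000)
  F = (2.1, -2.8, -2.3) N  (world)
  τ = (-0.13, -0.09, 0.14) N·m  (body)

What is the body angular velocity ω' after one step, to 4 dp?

precession coupling ω×(Iω) = (-0.0120, -0.0048, 0.0120)
angular accel α = (-2.3600, -2.1300, 1.6000)
ω + α·dt = (0.6820, -1.6065, 0.2800)

ω' = (0.6820, -1.6065, 0.2800)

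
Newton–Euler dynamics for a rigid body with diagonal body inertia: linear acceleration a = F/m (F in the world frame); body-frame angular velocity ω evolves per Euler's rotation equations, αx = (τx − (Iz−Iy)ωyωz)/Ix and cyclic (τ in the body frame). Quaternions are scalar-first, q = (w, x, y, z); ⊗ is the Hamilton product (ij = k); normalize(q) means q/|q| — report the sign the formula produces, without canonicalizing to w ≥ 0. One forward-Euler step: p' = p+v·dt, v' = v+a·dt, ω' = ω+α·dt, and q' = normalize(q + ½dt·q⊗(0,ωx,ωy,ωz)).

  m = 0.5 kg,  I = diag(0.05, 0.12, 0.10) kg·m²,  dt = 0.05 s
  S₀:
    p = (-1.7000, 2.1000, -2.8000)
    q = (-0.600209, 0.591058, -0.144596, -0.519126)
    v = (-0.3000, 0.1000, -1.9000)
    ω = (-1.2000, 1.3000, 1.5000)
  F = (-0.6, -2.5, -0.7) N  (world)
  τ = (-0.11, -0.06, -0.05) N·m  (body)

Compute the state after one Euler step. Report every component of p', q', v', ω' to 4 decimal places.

p' = (-1.7150, 2.1050, -2.8950)
q' = (-0.5574, 0.6195, -0.1704, -0.5259)
v' = (-0.3600, -0.1500, -1.9700)
ω' = (-1.2710, 1.2375, 1.5296)

a = (-1.2000, -5.0000, -1.4000)
p + v·dt = (-1.7150, 2.1050, -2.8950)
new velocity v' = (-0.3600, -0.1500, -1.9700)
ω×(Iω) gyroscopic = (-0.0390, 0.0900, -0.1092)
α = I⁻¹(τ − ω×Iω) = (-1.4200, -1.2500, 0.5920)
new body rate ω' = (-1.2710, 1.2375, 1.5296)
q⊗(0,ω) = (1.6759334, 1.1782206, -1.0439075, -0.3054533)
q + ½dt·q⊗(0,ω), renormalized = (-0.5574, 0.6195, -0.1704, -0.5259)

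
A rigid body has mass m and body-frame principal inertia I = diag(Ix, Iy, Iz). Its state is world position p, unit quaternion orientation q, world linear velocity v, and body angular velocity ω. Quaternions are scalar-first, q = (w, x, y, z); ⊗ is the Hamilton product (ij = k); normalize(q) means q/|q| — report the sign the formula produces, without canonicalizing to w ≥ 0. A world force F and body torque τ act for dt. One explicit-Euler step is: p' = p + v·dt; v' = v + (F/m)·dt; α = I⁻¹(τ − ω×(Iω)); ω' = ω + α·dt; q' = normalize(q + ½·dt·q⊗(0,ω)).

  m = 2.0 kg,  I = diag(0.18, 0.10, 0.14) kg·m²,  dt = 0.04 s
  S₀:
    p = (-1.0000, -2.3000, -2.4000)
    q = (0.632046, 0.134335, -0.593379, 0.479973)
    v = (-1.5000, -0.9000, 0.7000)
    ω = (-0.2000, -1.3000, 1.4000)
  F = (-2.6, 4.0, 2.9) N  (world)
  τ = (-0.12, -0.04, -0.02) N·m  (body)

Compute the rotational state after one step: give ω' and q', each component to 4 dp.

gyro term ω×Iω = (-0.0728, -0.0112, -0.0208)
α = I⁻¹(τ − ω×Iω) = (-0.2622, -0.2880, 0.0057)
new body rate ω' = (-0.2105, -1.3115, 1.4002)
2q̇ = q⊗(0,ω) = (-1.4164879, -0.3331749, -1.1057234, 0.5915531)
updated quaternion q' = (0.6033, 0.1276, -0.6150, 0.4914)

ω' = (-0.2105, -1.3115, 1.4002)
q' = (0.6033, 0.1276, -0.6150, 0.4914)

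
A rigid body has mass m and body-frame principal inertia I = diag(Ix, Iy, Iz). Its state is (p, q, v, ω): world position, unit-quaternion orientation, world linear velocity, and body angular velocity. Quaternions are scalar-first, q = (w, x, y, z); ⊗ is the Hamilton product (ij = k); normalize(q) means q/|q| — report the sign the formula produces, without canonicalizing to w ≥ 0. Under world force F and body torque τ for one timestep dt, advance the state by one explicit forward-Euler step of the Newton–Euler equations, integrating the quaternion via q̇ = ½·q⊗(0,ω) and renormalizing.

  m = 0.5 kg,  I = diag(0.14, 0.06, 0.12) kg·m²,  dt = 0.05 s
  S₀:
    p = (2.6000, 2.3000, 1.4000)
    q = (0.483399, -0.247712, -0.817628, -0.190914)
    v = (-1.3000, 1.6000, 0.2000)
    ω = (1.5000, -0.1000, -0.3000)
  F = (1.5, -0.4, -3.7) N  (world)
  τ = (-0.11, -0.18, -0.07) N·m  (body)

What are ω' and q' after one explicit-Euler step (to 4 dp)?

gyro term ω×Iω = (0.0018, -0.0090, 0.0120)
α = I⁻¹(τ − ω×Iω) = (-0.7986, -2.8500, -0.6833)
ω + α·dt = (1.4601, -0.2425, -0.3342)
2q̇ = q⊗(0,ω) = (0.2325310, 0.9512955, -0.4090245, 1.1061935)
q + ½dt·q⊗(0,ω), renormalized = (0.4889, -0.2238, -0.8272, -0.1631)

ω' = (1.4601, -0.2425, -0.3342)
q' = (0.4889, -0.2238, -0.8272, -0.1631)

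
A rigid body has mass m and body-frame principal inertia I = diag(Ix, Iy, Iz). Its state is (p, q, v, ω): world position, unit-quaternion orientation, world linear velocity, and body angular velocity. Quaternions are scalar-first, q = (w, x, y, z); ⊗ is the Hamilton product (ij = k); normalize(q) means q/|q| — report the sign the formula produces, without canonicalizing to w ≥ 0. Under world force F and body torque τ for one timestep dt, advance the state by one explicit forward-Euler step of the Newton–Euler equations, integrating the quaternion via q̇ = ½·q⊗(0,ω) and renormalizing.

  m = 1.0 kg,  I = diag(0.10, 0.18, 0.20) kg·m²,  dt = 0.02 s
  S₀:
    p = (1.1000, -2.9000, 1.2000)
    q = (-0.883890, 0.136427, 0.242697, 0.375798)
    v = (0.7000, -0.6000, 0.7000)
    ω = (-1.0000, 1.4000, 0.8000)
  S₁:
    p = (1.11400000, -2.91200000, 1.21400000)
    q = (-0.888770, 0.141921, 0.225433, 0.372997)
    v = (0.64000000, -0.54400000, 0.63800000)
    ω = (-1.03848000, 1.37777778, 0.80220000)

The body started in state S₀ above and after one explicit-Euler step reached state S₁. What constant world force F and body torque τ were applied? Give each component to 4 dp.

F = (-3.0000, 2.8000, -3.1000)
τ = (-0.1700, -0.1200, -0.0900)

Δv = v₁−v₀ = (-0.06000000, 0.05600000, -0.06200000)
F = m·Δv/dt = (-3.0000, 2.8000, -3.1000)
ω₁ − ω₀ = (-0.03848000, -0.02222222, 0.00220000)
gyro term ω₀×Iω₀ = (0.0224, 0.0800, -0.1120)
applied torque τ = (-0.1700, -0.1200, -0.0900)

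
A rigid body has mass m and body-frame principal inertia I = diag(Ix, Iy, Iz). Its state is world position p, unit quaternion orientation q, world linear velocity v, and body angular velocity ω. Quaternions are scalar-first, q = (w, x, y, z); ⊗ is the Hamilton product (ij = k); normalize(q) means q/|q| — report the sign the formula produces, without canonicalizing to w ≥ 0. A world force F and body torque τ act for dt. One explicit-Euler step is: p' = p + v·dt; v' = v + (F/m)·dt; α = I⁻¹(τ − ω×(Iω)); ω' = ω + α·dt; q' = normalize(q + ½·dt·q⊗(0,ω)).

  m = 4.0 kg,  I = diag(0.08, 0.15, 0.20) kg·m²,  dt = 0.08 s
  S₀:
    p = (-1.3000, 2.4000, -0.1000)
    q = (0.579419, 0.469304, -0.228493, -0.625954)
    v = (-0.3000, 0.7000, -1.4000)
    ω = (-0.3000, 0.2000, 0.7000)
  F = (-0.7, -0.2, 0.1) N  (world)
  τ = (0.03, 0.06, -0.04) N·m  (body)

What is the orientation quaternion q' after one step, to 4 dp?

q' = (0.6041, 0.4607, -0.2294, -0.6084)

q⊗(0,ω) = (0.6246576, -0.2085800, -0.0248428, 0.4309062)
updated quaternion q' = (0.6041, 0.4607, -0.2294, -0.6084)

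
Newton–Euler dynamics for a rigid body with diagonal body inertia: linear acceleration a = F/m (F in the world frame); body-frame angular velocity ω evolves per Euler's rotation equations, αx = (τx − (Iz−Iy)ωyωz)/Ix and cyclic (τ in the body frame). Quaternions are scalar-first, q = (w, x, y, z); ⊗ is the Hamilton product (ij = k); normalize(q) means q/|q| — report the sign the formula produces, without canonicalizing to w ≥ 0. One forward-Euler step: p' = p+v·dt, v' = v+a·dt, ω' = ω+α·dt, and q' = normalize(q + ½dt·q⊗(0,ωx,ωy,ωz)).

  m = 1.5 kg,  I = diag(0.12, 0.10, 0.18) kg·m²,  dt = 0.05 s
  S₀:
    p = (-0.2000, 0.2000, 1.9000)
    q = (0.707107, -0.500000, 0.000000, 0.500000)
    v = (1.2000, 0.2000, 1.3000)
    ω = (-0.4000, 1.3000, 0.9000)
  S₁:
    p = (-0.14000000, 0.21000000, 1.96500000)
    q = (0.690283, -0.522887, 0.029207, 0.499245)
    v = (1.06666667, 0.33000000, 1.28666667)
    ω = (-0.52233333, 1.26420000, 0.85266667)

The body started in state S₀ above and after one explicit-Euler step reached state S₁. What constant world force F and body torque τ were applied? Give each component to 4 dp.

F = (-4.0000, 3.9000, -0.4000)
τ = (-0.2000, -0.0500, -0.1600)

ω₁ − ω₀ = (-0.12233333, -0.03580000, -0.04733333)
I·α + gyro = (-0.2000, -0.0500, -0.1600)
velocity change Δv = (-0.13333333, 0.13000000, -0.01333333)
m·(v₁−v₀)/dt = (-4.0000, 3.9000, -0.4000)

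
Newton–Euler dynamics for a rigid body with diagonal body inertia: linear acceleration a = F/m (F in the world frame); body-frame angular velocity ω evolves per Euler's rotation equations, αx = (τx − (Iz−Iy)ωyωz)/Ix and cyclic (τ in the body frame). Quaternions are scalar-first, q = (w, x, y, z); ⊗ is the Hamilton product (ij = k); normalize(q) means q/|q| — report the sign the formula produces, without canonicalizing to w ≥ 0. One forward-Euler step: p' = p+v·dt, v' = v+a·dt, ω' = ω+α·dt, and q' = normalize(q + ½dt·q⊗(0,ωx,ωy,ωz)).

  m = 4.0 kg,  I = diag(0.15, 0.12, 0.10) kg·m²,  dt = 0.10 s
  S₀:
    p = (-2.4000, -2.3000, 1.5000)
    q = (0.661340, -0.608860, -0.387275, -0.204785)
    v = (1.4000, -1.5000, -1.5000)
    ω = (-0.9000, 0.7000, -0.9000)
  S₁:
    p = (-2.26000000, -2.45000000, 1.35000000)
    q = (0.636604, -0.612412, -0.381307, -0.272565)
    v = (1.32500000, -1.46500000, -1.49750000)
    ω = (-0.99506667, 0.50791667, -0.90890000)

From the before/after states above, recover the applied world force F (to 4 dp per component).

v₁ − v₀ = (-0.07500000, 0.03500000, 0.00250000)
m·(v₁−v₀)/dt = (-3.0000, 1.4000, 0.1000)

F = (-3.0000, 1.4000, 0.1000)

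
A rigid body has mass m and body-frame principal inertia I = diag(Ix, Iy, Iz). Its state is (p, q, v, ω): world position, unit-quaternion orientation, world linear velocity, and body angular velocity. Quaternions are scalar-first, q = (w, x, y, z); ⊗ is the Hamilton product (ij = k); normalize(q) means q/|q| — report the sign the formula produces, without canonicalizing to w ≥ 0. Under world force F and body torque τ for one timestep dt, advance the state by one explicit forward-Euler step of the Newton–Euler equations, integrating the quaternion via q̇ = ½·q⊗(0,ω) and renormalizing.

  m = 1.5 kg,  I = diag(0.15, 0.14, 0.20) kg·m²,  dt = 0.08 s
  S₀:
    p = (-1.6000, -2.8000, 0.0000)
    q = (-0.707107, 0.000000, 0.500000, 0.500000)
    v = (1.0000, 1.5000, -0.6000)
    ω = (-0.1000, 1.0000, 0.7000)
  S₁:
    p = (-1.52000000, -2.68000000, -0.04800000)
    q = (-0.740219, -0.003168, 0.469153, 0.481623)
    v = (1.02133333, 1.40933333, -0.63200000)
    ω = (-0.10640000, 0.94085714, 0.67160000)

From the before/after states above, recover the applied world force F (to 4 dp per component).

Δv = v₁−v₀ = (0.02133333, -0.09066667, -0.03200000)
applied force F = (0.4000, -1.7000, -0.6000)

F = (0.4000, -1.7000, -0.6000)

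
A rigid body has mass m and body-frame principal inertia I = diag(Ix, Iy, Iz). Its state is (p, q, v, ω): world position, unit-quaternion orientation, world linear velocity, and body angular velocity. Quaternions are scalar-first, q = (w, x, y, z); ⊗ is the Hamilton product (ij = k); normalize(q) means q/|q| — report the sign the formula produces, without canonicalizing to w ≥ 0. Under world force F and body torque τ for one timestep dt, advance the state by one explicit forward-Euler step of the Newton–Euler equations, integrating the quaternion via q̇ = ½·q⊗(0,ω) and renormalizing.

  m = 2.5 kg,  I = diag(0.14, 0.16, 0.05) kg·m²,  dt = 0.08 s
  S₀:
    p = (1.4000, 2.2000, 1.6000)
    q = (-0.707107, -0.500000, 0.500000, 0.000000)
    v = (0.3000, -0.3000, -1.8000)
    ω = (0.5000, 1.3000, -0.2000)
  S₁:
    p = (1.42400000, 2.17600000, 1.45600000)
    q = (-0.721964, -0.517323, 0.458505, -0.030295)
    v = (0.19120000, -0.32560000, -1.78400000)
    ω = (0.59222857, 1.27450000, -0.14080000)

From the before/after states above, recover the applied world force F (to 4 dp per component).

F = (-3.4000, -0.8000, 0.5000)

velocity change Δv = (-0.10880000, -0.02560000, 0.01600000)
applied force F = (-3.4000, -0.8000, 0.5000)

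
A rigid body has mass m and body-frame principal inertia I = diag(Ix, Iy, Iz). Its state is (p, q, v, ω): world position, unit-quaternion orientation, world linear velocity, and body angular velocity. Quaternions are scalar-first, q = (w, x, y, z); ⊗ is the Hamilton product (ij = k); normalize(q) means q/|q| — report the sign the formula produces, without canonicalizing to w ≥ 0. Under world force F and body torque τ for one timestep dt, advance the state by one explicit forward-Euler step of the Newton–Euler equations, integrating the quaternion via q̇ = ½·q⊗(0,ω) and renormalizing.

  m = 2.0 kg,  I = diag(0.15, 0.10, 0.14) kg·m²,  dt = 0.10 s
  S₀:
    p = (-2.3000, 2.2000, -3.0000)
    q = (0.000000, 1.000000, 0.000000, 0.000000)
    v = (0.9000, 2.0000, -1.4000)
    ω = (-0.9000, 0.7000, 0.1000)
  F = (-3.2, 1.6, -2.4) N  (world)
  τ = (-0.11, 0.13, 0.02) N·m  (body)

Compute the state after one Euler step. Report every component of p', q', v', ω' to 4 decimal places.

p' = (-2.2100, 2.4000, -3.1400)
q' = (0.0449, 0.9984, -0.0050, 0.0349)
v' = (0.7400, 2.0800, -1.5200)
ω' = (-0.9752, 0.8309, 0.0918)

α = I⁻¹(τ − ω×Iω) = (-0.7520, 1.3090, -0.0821)
new body rate ω' = (-0.9752, 0.8309, 0.0918)
2q̇ = q⊗(0,ω) = (0.9000000, 0.0000000, -0.1000000, 0.7000000)
q + ½dt·q⊗(0,ω), renormalized = (0.0449, 0.9984, -0.0050, 0.0349)
a = (-1.6000, 0.8000, -1.2000)
p + v·dt = (-2.2100, 2.4000, -3.1400)
v + (F/m)dt = (0.7400, 2.0800, -1.5200)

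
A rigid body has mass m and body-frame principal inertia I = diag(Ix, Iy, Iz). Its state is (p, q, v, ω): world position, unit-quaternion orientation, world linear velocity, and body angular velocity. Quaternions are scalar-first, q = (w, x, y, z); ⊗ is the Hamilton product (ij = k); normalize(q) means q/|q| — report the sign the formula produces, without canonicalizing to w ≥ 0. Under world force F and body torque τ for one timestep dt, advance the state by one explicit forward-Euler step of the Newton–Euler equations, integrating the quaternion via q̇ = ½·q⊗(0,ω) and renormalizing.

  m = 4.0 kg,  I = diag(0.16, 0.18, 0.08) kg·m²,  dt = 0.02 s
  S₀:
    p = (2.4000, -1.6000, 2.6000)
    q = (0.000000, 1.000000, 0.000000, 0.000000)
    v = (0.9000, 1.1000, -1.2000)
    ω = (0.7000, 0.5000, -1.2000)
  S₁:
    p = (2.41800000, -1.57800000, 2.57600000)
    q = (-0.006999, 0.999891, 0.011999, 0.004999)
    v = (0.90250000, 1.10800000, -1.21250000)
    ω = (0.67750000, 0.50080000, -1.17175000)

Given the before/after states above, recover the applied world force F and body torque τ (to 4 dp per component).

F = (0.5000, 1.6000, -2.5000)
τ = (-0.1200, -0.0600, 0.1200)

Δω = ω₁−ω₀ = (-0.02250000, 0.00080000, 0.02825000)
precession coupling = (0.0600, -0.0672, 0.0070)
applied torque τ = (-0.1200, -0.0600, 0.1200)
velocity change Δv = (0.00250000, 0.00800000, -0.01250000)
F = m·Δv/dt = (0.5000, 1.6000, -2.5000)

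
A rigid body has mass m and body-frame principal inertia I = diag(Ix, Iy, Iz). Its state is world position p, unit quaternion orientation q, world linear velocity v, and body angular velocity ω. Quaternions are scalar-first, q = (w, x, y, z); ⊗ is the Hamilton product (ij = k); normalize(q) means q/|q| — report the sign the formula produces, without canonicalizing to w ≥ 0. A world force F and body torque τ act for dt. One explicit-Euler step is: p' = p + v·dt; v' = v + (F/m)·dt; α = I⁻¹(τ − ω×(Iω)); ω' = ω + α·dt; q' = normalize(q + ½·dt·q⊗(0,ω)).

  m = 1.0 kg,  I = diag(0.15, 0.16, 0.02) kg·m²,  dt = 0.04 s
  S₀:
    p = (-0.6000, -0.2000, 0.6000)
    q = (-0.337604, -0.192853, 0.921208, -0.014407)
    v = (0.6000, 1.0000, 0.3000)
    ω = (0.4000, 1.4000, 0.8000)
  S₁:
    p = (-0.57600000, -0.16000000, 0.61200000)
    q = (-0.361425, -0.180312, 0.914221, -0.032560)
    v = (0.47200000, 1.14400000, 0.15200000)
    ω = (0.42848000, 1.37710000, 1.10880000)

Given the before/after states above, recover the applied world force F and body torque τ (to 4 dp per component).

Δv = v₁−v₀ = (-0.12800000, 0.14400000, -0.14800000)
applied force F = (-3.2000, 3.6000, -3.7000)
rate change Δω = (0.02848000, -0.02290000, 0.30880000)
ω₀×(Iω₀) = (-0.1568, 0.0416, 0.0056)
τ = I·(Δω/dt) + ω₀×(Iω₀) = (-0.0500, -0.0500, 0.1600)

F = (-3.2000, 3.6000, -3.7000)
τ = (-0.0500, -0.0500, 0.1600)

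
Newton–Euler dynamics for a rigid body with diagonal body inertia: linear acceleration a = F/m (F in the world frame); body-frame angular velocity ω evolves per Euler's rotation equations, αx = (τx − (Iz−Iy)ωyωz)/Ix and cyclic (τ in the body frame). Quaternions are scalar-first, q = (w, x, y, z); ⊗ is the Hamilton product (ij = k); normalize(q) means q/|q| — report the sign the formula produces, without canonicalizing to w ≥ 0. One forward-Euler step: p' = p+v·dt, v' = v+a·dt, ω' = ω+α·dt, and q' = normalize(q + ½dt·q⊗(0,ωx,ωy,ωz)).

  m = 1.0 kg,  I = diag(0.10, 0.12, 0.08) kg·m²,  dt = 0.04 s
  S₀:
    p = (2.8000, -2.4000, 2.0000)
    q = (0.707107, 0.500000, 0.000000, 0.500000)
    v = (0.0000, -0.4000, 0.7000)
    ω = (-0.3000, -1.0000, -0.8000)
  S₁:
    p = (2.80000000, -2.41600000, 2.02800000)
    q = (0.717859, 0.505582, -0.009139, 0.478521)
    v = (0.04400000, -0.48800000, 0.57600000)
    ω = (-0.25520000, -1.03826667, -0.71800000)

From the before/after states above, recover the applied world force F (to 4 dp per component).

Δv = v₁−v₀ = (0.04400000, -0.08800000, -0.12400000)
applied force F = (1.1000, -2.2000, -3.1000)

F = (1.1000, -2.2000, -3.1000)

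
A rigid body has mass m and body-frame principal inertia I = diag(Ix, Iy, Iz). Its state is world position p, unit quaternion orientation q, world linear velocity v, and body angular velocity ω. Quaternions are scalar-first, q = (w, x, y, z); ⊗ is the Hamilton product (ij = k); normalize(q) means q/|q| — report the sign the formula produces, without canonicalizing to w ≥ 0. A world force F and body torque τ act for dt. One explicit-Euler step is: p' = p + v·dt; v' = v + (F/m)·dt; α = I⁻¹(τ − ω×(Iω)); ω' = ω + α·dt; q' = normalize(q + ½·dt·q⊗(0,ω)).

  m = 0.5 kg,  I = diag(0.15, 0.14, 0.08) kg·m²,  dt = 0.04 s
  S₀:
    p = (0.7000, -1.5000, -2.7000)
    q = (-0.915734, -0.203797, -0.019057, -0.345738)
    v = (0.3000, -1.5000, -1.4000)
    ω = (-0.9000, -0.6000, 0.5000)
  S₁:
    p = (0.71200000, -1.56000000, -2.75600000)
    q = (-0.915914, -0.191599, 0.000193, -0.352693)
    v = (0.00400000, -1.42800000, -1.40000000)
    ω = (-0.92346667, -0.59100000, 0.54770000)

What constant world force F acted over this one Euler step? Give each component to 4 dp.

F = (-3.7000, 0.9000, 0.0000)

Δv = v₁−v₀ = (-0.29600000, 0.07200000, 0.00000000)
F = m·Δv/dt = (-3.7000, 0.9000, 0.0000)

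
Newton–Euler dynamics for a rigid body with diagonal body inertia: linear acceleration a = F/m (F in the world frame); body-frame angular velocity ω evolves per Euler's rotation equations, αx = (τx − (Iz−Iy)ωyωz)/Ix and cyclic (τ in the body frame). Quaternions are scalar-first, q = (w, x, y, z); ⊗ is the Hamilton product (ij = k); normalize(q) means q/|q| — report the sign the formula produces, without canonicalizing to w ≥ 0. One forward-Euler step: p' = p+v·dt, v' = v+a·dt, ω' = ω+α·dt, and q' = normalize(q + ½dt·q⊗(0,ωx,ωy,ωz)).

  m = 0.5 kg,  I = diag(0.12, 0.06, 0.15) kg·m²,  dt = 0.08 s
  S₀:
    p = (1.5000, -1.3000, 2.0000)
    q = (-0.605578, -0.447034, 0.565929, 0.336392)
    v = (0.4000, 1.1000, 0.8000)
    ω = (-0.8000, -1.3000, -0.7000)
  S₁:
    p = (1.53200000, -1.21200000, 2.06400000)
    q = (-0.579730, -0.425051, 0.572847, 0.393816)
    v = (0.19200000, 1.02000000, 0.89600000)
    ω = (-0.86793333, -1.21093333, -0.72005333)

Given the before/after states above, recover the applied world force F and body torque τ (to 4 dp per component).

F = (-1.3000, -0.5000, 0.6000)
τ = (-0.0200, 0.0500, -0.1000)

rate change Δω = (-0.06793333, 0.08906667, -0.02005333)
ω₀×(Iω₀) = (0.0819, -0.0168, -0.0624)
I·α + gyro = (-0.0200, 0.0500, -0.1000)
v₁ − v₀ = (-0.20800000, -0.08000000, 0.09600000)
applied force F = (-1.3000, -0.5000, 0.6000)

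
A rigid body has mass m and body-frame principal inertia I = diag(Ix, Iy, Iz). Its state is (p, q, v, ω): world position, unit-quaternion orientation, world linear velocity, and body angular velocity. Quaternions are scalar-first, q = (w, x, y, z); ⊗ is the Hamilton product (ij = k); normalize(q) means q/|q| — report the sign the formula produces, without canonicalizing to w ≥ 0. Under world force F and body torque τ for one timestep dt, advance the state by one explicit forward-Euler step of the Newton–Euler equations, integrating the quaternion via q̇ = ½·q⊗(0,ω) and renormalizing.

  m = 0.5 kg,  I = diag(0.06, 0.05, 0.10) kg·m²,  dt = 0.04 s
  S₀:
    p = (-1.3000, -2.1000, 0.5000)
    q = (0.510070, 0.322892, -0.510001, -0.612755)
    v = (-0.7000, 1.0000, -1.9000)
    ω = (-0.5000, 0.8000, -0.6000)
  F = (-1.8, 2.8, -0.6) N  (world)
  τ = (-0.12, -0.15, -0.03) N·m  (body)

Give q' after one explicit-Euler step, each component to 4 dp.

Hamilton product q⊗(0,ω) = (0.2017938, 0.5411696, 0.9081687, -0.3027289)
q' = normalize(q + ½dt·q⊗(0,ω)) = (0.5140, 0.3336, -0.4917, -0.6187)

q' = (0.5140, 0.3336, -0.4917, -0.6187)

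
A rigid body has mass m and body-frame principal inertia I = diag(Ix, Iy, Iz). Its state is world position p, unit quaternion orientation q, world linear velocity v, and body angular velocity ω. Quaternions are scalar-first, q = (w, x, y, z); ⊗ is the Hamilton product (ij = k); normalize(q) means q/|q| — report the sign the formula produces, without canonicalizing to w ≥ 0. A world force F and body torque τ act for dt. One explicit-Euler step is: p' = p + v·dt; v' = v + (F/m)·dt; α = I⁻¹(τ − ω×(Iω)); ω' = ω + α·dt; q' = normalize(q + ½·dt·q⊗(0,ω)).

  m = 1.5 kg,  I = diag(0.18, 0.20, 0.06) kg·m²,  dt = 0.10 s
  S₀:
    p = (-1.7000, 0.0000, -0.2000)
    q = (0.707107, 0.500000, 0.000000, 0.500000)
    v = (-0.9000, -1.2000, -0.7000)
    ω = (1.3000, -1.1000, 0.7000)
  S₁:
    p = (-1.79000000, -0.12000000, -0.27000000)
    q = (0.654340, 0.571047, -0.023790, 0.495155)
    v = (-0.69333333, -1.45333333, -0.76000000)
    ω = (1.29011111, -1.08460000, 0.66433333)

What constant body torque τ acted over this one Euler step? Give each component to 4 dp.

rate change Δω = (-0.00988889, 0.01540000, -0.03566667)
precession coupling = (0.1078, 0.1092, -0.0286)
τ = I·(Δω/dt) + ω₀×(Iω₀) = (0.0900, 0.1400, -0.0500)

τ = (0.0900, 0.1400, -0.0500)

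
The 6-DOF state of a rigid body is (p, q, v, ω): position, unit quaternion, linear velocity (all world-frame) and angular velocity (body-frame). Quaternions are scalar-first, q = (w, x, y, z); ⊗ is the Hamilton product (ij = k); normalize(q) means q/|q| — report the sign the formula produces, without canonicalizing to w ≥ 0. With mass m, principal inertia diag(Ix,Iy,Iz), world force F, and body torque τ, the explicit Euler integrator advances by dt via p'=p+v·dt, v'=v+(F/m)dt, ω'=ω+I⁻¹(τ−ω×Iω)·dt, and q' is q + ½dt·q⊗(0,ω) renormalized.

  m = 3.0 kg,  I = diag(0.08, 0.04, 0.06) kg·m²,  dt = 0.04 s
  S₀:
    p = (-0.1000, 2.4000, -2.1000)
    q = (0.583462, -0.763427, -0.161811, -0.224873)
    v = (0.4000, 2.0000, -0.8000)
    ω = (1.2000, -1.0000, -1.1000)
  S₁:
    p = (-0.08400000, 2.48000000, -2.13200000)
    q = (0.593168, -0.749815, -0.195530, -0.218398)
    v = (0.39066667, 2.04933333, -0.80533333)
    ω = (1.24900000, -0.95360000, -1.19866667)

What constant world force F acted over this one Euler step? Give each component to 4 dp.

F = (-0.7000, 3.7000, -0.4000)

v₁ − v₀ = (-0.00933333, 0.04933333, -0.00533333)
applied force F = (-0.7000, 3.7000, -0.4000)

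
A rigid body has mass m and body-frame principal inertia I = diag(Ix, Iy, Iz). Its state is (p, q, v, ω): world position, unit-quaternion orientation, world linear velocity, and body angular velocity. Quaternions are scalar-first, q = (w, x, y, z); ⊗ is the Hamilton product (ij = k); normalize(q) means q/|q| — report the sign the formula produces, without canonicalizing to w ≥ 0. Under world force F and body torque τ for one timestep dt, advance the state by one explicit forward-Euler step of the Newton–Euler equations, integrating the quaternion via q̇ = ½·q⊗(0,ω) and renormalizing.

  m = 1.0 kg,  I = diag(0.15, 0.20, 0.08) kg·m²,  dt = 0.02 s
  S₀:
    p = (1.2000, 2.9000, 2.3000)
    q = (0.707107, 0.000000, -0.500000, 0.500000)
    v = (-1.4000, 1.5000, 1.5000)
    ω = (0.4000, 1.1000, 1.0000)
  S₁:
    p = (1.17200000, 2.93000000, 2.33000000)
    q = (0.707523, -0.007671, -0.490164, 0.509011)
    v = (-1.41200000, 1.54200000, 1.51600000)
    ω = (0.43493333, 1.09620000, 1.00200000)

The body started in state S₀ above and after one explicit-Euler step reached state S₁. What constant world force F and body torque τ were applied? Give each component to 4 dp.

Δv = v₁−v₀ = (-0.01200000, 0.04200000, 0.01600000)
m·(v₁−v₀)/dt = (-0.6000, 2.1000, 0.8000)
ω₁ − ω₀ = (0.03493333, -0.00380000, 0.00200000)
gyro term ω₀×Iω₀ = (-0.1320, 0.0280, 0.0220)
τ = I·(Δω/dt) + ω₀×(Iω₀) = (0.1300, -0.0100, 0.0300)

F = (-0.6000, 2.1000, 0.8000)
τ = (0.1300, -0.0100, 0.0300)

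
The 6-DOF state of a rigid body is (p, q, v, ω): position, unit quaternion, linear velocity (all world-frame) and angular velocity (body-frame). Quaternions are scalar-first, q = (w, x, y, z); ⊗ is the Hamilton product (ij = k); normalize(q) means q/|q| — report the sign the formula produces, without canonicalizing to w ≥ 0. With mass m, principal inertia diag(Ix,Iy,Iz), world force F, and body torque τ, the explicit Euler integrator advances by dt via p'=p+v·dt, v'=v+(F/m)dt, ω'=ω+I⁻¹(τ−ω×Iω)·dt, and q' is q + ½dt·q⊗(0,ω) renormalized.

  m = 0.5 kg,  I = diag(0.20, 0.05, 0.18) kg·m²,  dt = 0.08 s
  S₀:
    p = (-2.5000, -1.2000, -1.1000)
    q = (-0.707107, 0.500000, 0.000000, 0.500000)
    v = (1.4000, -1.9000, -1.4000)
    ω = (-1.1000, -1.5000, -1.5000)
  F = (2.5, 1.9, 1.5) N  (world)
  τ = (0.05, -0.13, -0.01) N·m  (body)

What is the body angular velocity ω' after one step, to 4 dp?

(τ − ω×Iω)/I = (-1.2125, -3.2600, 1.3194)
new body rate ω' = (-1.1970, -1.7608, -1.3944)

ω' = (-1.1970, -1.7608, -1.3944)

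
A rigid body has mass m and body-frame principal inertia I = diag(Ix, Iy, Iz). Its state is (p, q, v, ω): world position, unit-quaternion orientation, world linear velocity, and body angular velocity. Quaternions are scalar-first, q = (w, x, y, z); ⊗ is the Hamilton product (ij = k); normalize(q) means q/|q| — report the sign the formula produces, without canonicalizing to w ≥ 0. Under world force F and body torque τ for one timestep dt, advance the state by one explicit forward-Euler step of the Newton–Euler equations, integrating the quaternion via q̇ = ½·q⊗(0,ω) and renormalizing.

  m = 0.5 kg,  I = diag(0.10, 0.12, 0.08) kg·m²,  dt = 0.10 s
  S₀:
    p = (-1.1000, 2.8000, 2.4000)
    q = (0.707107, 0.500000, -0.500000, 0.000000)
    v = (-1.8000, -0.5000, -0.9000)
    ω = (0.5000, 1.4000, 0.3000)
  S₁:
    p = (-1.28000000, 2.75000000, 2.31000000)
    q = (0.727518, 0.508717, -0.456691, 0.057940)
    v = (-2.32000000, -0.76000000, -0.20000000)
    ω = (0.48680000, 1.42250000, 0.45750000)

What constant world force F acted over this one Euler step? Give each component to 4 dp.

velocity change Δv = (-0.52000000, -0.26000000, 0.70000000)
applied force F = (-2.6000, -1.3000, 3.5000)

F = (-2.6000, -1.3000, 3.5000)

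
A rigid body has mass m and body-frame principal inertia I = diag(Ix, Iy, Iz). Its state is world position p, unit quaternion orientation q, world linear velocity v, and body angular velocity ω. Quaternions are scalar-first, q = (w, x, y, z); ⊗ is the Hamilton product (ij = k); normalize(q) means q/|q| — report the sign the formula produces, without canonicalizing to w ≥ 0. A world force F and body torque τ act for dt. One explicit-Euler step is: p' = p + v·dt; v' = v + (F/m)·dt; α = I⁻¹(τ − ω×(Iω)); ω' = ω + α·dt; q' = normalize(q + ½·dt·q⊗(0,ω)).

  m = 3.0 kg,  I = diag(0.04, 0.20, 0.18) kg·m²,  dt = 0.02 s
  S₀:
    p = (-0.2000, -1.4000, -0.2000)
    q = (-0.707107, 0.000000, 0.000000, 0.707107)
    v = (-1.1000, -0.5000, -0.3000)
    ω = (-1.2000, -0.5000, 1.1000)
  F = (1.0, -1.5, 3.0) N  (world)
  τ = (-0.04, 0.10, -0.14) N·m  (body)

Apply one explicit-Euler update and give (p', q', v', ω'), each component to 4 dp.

(τ − ω×Iω)/I = (-1.2750, -0.4240, -1.3111)
ω + α·dt = (-1.2255, -0.5085, 1.0738)
q⊗(0,ω) = (-0.7778177, 1.2020819, -0.4949749, -0.7778177)
q + ½dt·q⊗(0,ω), renormalized = (-0.7148, 0.0120, -0.0049, 0.6992)
new position p' = (-0.2220, -1.4100, -0.2060)
v + (F/m)dt = (-1.0933, -0.5100, -0.2800)

p' = (-0.2220, -1.4100, -0.2060)
q' = (-0.7148, 0.0120, -0.0049, 0.6992)
v' = (-1.0933, -0.5100, -0.2800)
ω' = (-1.2255, -0.5085, 1.0738)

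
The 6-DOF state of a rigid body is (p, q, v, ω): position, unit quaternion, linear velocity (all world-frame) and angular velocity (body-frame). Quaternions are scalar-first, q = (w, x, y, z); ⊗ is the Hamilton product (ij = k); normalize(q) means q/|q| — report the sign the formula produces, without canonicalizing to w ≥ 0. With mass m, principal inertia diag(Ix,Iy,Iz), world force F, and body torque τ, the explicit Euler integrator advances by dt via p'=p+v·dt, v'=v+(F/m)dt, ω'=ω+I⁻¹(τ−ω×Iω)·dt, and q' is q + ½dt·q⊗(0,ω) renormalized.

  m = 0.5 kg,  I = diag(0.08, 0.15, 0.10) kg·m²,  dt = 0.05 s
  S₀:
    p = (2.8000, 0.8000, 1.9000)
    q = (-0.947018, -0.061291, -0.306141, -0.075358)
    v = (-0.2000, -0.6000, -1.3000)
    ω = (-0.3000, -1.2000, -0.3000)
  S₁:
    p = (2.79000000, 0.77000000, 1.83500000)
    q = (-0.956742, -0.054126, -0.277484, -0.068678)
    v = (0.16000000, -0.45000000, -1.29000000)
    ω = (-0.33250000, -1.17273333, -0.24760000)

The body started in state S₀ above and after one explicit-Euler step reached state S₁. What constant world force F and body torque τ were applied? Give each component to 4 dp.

F = (3.6000, 1.5000, 0.1000)
τ = (-0.0700, 0.0800, 0.1300)

rate change Δω = (-0.03250000, 0.02726667, 0.05240000)
precession coupling = (-0.0180, -0.0018, 0.0252)
τ = I·(Δω/dt) + ω₀×(Iω₀) = (-0.0700, 0.0800, 0.1300)
velocity change Δv = (0.36000000, 0.15000000, 0.01000000)
m·(v₁−v₀)/dt = (3.6000, 1.5000, 0.1000)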